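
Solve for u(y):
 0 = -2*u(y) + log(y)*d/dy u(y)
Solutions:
 u(y) = C1*exp(2*li(y))


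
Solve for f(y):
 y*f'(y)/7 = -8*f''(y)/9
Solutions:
 f(y) = C1 + C2*erf(3*sqrt(7)*y/28)


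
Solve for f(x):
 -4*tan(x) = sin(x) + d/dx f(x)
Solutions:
 f(x) = C1 + 4*log(cos(x)) + cos(x)


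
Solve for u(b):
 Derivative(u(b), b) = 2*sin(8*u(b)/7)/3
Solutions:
 -2*b/3 + 7*log(cos(8*u(b)/7) - 1)/16 - 7*log(cos(8*u(b)/7) + 1)/16 = C1


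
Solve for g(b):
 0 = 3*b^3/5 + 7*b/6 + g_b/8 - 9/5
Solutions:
 g(b) = C1 - 6*b^4/5 - 14*b^2/3 + 72*b/5


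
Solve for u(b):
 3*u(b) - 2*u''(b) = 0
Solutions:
 u(b) = C1*exp(-sqrt(6)*b/2) + C2*exp(sqrt(6)*b/2)


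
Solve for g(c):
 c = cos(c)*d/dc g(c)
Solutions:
 g(c) = C1 + Integral(c/cos(c), c)


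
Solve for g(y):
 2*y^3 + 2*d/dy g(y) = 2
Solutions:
 g(y) = C1 - y^4/4 + y


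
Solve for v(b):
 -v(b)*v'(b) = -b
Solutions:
 v(b) = -sqrt(C1 + b^2)
 v(b) = sqrt(C1 + b^2)


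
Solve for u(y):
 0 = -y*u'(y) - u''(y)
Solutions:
 u(y) = C1 + C2*erf(sqrt(2)*y/2)


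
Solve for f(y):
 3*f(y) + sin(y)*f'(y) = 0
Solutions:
 f(y) = C1*(cos(y) + 1)^(3/2)/(cos(y) - 1)^(3/2)


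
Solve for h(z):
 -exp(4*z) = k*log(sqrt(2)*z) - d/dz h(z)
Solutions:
 h(z) = C1 + k*z*log(z) + k*z*(-1 + log(2)/2) + exp(4*z)/4


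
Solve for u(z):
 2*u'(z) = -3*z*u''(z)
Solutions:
 u(z) = C1 + C2*z^(1/3)


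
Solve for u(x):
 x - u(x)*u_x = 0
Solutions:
 u(x) = -sqrt(C1 + x^2)
 u(x) = sqrt(C1 + x^2)


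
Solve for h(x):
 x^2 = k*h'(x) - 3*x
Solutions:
 h(x) = C1 + x^3/(3*k) + 3*x^2/(2*k)


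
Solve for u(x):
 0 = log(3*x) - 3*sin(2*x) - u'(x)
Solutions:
 u(x) = C1 + x*log(x) - x + x*log(3) + 3*cos(2*x)/2


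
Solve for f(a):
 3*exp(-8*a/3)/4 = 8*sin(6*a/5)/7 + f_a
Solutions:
 f(a) = C1 + 20*cos(6*a/5)/21 - 9*exp(-8*a/3)/32


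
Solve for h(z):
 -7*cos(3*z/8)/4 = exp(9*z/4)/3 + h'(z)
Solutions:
 h(z) = C1 - 4*exp(9*z/4)/27 - 14*sin(3*z/8)/3


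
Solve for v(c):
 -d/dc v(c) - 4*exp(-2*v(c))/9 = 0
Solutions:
 v(c) = log(-sqrt(C1 - 8*c)) - log(3)
 v(c) = log(C1 - 8*c)/2 - log(3)


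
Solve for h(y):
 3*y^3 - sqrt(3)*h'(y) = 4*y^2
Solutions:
 h(y) = C1 + sqrt(3)*y^4/4 - 4*sqrt(3)*y^3/9


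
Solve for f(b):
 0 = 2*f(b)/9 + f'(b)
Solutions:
 f(b) = C1*exp(-2*b/9)


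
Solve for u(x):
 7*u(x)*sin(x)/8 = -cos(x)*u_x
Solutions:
 u(x) = C1*cos(x)^(7/8)


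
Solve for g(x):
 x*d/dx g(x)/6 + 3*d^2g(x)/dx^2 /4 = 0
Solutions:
 g(x) = C1 + C2*erf(x/3)


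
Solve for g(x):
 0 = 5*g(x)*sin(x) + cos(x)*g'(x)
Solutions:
 g(x) = C1*cos(x)^5


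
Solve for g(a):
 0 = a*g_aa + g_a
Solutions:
 g(a) = C1 + C2*log(a)


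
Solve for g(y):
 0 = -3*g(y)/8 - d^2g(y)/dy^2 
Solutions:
 g(y) = C1*sin(sqrt(6)*y/4) + C2*cos(sqrt(6)*y/4)


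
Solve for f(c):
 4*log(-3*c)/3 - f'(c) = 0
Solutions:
 f(c) = C1 + 4*c*log(-c)/3 + 4*c*(-1 + log(3))/3


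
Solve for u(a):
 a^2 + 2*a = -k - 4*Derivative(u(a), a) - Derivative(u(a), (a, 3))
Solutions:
 u(a) = C1 + C2*sin(2*a) + C3*cos(2*a) - a^3/12 - a^2/4 - a*k/4 + a/8


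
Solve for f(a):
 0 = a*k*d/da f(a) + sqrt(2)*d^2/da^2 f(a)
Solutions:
 f(a) = Piecewise((-2^(3/4)*sqrt(pi)*C1*erf(2^(1/4)*a*sqrt(k)/2)/(2*sqrt(k)) - C2, (k > 0) | (k < 0)), (-C1*a - C2, True))


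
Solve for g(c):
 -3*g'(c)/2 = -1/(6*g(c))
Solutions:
 g(c) = -sqrt(C1 + 2*c)/3
 g(c) = sqrt(C1 + 2*c)/3


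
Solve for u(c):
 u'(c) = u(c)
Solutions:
 u(c) = C1*exp(c)


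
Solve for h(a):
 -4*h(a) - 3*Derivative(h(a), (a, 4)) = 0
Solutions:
 h(a) = (C1*sin(3^(3/4)*a/3) + C2*cos(3^(3/4)*a/3))*exp(-3^(3/4)*a/3) + (C3*sin(3^(3/4)*a/3) + C4*cos(3^(3/4)*a/3))*exp(3^(3/4)*a/3)


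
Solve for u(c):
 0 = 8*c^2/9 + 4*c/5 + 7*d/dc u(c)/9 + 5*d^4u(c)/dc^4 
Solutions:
 u(c) = C1 + C4*exp(-525^(1/3)*c/15) - 8*c^3/21 - 18*c^2/35 + (C2*sin(175^(1/3)*3^(5/6)*c/30) + C3*cos(175^(1/3)*3^(5/6)*c/30))*exp(525^(1/3)*c/30)


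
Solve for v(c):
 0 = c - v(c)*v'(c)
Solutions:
 v(c) = -sqrt(C1 + c^2)
 v(c) = sqrt(C1 + c^2)


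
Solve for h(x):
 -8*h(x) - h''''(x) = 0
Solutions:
 h(x) = (C1*sin(2^(1/4)*x) + C2*cos(2^(1/4)*x))*exp(-2^(1/4)*x) + (C3*sin(2^(1/4)*x) + C4*cos(2^(1/4)*x))*exp(2^(1/4)*x)


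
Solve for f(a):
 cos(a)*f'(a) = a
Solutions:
 f(a) = C1 + Integral(a/cos(a), a)


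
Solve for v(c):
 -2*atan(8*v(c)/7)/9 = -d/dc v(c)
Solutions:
 Integral(1/atan(8*_y/7), (_y, v(c))) = C1 + 2*c/9


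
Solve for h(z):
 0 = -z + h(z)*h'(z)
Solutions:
 h(z) = -sqrt(C1 + z^2)
 h(z) = sqrt(C1 + z^2)


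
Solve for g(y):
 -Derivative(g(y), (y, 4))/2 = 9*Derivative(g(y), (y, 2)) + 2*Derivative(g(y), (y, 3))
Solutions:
 g(y) = C1 + C2*y + (C3*sin(sqrt(14)*y) + C4*cos(sqrt(14)*y))*exp(-2*y)


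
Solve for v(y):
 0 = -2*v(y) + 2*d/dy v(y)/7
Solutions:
 v(y) = C1*exp(7*y)


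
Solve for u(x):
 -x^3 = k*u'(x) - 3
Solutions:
 u(x) = C1 - x^4/(4*k) + 3*x/k


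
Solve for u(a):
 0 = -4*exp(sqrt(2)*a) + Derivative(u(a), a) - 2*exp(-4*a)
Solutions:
 u(a) = C1 + 2*sqrt(2)*exp(sqrt(2)*a) - exp(-4*a)/2


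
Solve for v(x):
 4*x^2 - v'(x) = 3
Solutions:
 v(x) = C1 + 4*x^3/3 - 3*x


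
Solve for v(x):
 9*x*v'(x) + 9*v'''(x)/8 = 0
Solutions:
 v(x) = C1 + Integral(C2*airyai(-2*x) + C3*airybi(-2*x), x)


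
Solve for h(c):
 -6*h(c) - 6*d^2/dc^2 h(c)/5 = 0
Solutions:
 h(c) = C1*sin(sqrt(5)*c) + C2*cos(sqrt(5)*c)


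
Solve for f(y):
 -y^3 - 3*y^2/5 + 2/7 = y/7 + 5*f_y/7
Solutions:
 f(y) = C1 - 7*y^4/20 - 7*y^3/25 - y^2/10 + 2*y/5


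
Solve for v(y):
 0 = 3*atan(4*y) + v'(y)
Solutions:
 v(y) = C1 - 3*y*atan(4*y) + 3*log(16*y^2 + 1)/8


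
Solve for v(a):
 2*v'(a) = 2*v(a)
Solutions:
 v(a) = C1*exp(a)


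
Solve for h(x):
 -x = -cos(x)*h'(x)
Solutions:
 h(x) = C1 + Integral(x/cos(x), x)


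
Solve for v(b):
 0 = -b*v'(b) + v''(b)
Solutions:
 v(b) = C1 + C2*erfi(sqrt(2)*b/2)


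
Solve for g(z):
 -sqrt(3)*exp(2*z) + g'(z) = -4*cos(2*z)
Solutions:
 g(z) = C1 + sqrt(3)*exp(2*z)/2 - 2*sin(2*z)


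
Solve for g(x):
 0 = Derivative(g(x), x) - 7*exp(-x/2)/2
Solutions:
 g(x) = C1 - 7*exp(-x/2)


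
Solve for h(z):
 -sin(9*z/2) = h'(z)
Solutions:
 h(z) = C1 + 2*cos(9*z/2)/9


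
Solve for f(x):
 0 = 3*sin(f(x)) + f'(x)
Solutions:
 f(x) = -acos((-C1 - exp(6*x))/(C1 - exp(6*x))) + 2*pi
 f(x) = acos((-C1 - exp(6*x))/(C1 - exp(6*x)))


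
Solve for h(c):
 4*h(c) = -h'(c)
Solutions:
 h(c) = C1*exp(-4*c)


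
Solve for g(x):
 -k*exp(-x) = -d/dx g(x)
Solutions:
 g(x) = C1 - k*exp(-x)


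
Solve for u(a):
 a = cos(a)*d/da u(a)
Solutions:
 u(a) = C1 + Integral(a/cos(a), a)


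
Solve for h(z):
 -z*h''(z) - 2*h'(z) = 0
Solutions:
 h(z) = C1 + C2/z


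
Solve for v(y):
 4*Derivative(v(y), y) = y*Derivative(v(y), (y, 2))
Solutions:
 v(y) = C1 + C2*y^5


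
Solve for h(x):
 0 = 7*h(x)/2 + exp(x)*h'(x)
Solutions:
 h(x) = C1*exp(7*exp(-x)/2)


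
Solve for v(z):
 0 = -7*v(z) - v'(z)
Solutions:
 v(z) = C1*exp(-7*z)


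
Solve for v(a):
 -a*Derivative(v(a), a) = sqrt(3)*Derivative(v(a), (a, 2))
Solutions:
 v(a) = C1 + C2*erf(sqrt(2)*3^(3/4)*a/6)


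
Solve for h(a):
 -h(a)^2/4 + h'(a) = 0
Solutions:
 h(a) = -4/(C1 + a)


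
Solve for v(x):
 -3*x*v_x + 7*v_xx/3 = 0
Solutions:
 v(x) = C1 + C2*erfi(3*sqrt(14)*x/14)


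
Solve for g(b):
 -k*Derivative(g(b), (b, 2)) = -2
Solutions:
 g(b) = C1 + C2*b + b^2/k


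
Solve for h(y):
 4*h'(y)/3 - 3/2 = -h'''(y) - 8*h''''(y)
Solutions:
 h(y) = C1 + C2*exp(y*(-2 + (48*sqrt(577) + 1153)^(-1/3) + (48*sqrt(577) + 1153)^(1/3))/48)*sin(sqrt(3)*y*(-(48*sqrt(577) + 1153)^(1/3) + (48*sqrt(577) + 1153)^(-1/3))/48) + C3*exp(y*(-2 + (48*sqrt(577) + 1153)^(-1/3) + (48*sqrt(577) + 1153)^(1/3))/48)*cos(sqrt(3)*y*(-(48*sqrt(577) + 1153)^(1/3) + (48*sqrt(577) + 1153)^(-1/3))/48) + C4*exp(-y*((48*sqrt(577) + 1153)^(-1/3) + 1 + (48*sqrt(577) + 1153)^(1/3))/24) + 9*y/8


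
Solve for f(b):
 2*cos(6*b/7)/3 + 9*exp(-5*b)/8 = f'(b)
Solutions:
 f(b) = C1 + 7*sin(6*b/7)/9 - 9*exp(-5*b)/40


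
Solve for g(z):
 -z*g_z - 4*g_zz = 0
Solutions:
 g(z) = C1 + C2*erf(sqrt(2)*z/4)


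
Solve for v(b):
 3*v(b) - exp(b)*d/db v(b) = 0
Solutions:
 v(b) = C1*exp(-3*exp(-b))


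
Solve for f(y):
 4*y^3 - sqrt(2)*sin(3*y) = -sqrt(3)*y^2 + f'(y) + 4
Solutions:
 f(y) = C1 + y^4 + sqrt(3)*y^3/3 - 4*y + sqrt(2)*cos(3*y)/3


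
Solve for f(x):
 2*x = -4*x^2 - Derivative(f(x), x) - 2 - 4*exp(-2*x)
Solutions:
 f(x) = C1 - 4*x^3/3 - x^2 - 2*x + 2*exp(-2*x)


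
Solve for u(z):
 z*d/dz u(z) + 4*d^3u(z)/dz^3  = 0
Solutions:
 u(z) = C1 + Integral(C2*airyai(-2^(1/3)*z/2) + C3*airybi(-2^(1/3)*z/2), z)


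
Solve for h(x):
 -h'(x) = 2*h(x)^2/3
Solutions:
 h(x) = 3/(C1 + 2*x)


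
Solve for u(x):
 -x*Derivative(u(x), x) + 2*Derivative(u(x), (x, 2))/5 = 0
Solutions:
 u(x) = C1 + C2*erfi(sqrt(5)*x/2)


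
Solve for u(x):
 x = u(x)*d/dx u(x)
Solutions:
 u(x) = -sqrt(C1 + x^2)
 u(x) = sqrt(C1 + x^2)


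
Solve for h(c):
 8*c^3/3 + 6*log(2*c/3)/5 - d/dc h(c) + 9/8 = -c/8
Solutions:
 h(c) = C1 + 2*c^4/3 + c^2/16 + 6*c*log(c)/5 - 6*c*log(3)/5 - 3*c/40 + 6*c*log(2)/5


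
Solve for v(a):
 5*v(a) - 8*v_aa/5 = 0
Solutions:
 v(a) = C1*exp(-5*sqrt(2)*a/4) + C2*exp(5*sqrt(2)*a/4)


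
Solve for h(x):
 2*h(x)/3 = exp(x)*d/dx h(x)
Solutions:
 h(x) = C1*exp(-2*exp(-x)/3)


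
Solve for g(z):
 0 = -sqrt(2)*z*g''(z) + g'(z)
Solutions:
 g(z) = C1 + C2*z^(sqrt(2)/2 + 1)


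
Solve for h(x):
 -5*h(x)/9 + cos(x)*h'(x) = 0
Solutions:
 h(x) = C1*(sin(x) + 1)^(5/18)/(sin(x) - 1)^(5/18)


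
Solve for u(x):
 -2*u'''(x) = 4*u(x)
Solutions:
 u(x) = C3*exp(-2^(1/3)*x) + (C1*sin(2^(1/3)*sqrt(3)*x/2) + C2*cos(2^(1/3)*sqrt(3)*x/2))*exp(2^(1/3)*x/2)


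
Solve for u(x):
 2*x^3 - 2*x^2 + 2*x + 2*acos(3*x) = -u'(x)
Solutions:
 u(x) = C1 - x^4/2 + 2*x^3/3 - x^2 - 2*x*acos(3*x) + 2*sqrt(1 - 9*x^2)/3


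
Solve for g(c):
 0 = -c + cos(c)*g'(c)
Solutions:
 g(c) = C1 + Integral(c/cos(c), c)


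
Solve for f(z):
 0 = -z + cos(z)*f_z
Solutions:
 f(z) = C1 + Integral(z/cos(z), z)


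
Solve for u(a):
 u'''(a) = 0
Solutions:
 u(a) = C1 + C2*a + C3*a^2


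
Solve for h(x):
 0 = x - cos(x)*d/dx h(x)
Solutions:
 h(x) = C1 + Integral(x/cos(x), x)


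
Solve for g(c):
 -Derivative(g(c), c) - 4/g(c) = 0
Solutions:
 g(c) = -sqrt(C1 - 8*c)
 g(c) = sqrt(C1 - 8*c)


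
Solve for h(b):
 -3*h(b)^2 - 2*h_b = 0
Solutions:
 h(b) = 2/(C1 + 3*b)


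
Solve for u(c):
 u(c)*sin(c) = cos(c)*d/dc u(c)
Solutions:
 u(c) = C1/cos(c)


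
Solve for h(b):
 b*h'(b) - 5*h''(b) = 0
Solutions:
 h(b) = C1 + C2*erfi(sqrt(10)*b/10)


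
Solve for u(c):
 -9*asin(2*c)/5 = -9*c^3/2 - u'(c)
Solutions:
 u(c) = C1 - 9*c^4/8 + 9*c*asin(2*c)/5 + 9*sqrt(1 - 4*c^2)/10


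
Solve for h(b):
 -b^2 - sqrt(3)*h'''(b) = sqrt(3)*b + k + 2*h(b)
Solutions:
 h(b) = C3*exp(-2^(1/3)*3^(5/6)*b/3) - b^2/2 - sqrt(3)*b/2 - k/2 + (C1*sin(6^(1/3)*b/2) + C2*cos(6^(1/3)*b/2))*exp(2^(1/3)*3^(5/6)*b/6)


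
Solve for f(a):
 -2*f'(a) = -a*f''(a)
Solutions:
 f(a) = C1 + C2*a^3


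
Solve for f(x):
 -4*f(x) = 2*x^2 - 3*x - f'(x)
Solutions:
 f(x) = C1*exp(4*x) - x^2/2 + x/2 + 1/8


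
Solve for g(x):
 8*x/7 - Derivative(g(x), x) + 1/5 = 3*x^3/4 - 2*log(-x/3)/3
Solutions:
 g(x) = C1 - 3*x^4/16 + 4*x^2/7 + 2*x*log(-x)/3 + x*(-10*log(3) - 7)/15


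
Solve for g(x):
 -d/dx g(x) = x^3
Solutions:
 g(x) = C1 - x^4/4


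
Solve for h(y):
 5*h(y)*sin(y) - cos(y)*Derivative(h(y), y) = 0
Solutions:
 h(y) = C1/cos(y)^5


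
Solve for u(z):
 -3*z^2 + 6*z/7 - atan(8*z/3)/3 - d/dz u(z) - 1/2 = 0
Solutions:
 u(z) = C1 - z^3 + 3*z^2/7 - z*atan(8*z/3)/3 - z/2 + log(64*z^2 + 9)/16


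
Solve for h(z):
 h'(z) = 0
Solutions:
 h(z) = C1


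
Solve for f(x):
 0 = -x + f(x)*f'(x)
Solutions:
 f(x) = -sqrt(C1 + x^2)
 f(x) = sqrt(C1 + x^2)


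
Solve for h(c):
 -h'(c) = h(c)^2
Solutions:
 h(c) = 1/(C1 + c)


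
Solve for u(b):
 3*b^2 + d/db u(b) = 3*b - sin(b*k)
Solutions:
 u(b) = C1 - b^3 + 3*b^2/2 + cos(b*k)/k


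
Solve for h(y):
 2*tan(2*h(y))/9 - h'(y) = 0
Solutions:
 h(y) = -asin(C1*exp(4*y/9))/2 + pi/2
 h(y) = asin(C1*exp(4*y/9))/2


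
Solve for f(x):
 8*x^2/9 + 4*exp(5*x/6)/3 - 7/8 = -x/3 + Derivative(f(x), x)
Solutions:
 f(x) = C1 + 8*x^3/27 + x^2/6 - 7*x/8 + 8*exp(5*x/6)/5


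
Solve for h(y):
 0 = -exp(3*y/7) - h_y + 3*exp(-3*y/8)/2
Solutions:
 h(y) = C1 - 7*exp(3*y/7)/3 - 4*exp(-3*y/8)


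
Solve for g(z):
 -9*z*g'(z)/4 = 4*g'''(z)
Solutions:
 g(z) = C1 + Integral(C2*airyai(-6^(2/3)*z/4) + C3*airybi(-6^(2/3)*z/4), z)


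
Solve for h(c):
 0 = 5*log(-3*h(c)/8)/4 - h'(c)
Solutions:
 -4*Integral(1/(log(-_y) - 3*log(2) + log(3)), (_y, h(c)))/5 = C1 - c


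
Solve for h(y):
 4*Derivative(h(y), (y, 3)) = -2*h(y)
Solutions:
 h(y) = C3*exp(-2^(2/3)*y/2) + (C1*sin(2^(2/3)*sqrt(3)*y/4) + C2*cos(2^(2/3)*sqrt(3)*y/4))*exp(2^(2/3)*y/4)


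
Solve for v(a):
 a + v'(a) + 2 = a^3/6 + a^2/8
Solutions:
 v(a) = C1 + a^4/24 + a^3/24 - a^2/2 - 2*a


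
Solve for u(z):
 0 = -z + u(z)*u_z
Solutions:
 u(z) = -sqrt(C1 + z^2)
 u(z) = sqrt(C1 + z^2)


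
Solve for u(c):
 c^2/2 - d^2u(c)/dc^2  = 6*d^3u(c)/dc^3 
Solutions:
 u(c) = C1 + C2*c + C3*exp(-c/6) + c^4/24 - c^3 + 18*c^2


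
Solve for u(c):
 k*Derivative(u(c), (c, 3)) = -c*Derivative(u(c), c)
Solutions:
 u(c) = C1 + Integral(C2*airyai(c*(-1/k)^(1/3)) + C3*airybi(c*(-1/k)^(1/3)), c)


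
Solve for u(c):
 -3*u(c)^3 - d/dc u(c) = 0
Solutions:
 u(c) = -sqrt(2)*sqrt(-1/(C1 - 3*c))/2
 u(c) = sqrt(2)*sqrt(-1/(C1 - 3*c))/2


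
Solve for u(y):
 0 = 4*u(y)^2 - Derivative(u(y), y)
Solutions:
 u(y) = -1/(C1 + 4*y)


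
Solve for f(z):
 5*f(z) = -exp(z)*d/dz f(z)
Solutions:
 f(z) = C1*exp(5*exp(-z))


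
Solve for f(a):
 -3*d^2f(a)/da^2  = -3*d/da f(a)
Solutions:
 f(a) = C1 + C2*exp(a)


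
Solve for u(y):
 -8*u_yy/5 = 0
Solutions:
 u(y) = C1 + C2*y


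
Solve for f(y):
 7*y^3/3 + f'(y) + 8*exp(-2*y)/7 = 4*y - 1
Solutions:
 f(y) = C1 - 7*y^4/12 + 2*y^2 - y + 4*exp(-2*y)/7


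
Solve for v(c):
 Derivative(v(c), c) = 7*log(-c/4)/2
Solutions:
 v(c) = C1 + 7*c*log(-c)/2 + c*(-7*log(2) - 7/2)


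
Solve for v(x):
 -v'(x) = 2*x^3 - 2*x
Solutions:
 v(x) = C1 - x^4/2 + x^2


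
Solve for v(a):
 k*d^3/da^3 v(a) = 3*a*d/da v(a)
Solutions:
 v(a) = C1 + Integral(C2*airyai(3^(1/3)*a*(1/k)^(1/3)) + C3*airybi(3^(1/3)*a*(1/k)^(1/3)), a)


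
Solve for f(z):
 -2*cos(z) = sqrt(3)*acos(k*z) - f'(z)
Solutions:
 f(z) = C1 + sqrt(3)*Piecewise((z*acos(k*z) - sqrt(-k^2*z^2 + 1)/k, Ne(k, 0)), (pi*z/2, True)) + 2*sin(z)


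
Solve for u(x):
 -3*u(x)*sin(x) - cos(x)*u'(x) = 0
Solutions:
 u(x) = C1*cos(x)^3


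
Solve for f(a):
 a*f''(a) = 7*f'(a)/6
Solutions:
 f(a) = C1 + C2*a^(13/6)


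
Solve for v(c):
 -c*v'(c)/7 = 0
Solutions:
 v(c) = C1


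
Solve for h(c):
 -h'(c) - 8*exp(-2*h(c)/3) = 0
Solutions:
 h(c) = 3*log(-sqrt(C1 - 8*c)) - 3*log(3) + 3*log(6)/2
 h(c) = 3*log(C1 - 8*c)/2 - 3*log(3) + 3*log(6)/2


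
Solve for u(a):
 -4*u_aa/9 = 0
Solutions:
 u(a) = C1 + C2*a


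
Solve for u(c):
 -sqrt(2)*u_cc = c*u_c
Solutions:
 u(c) = C1 + C2*erf(2^(1/4)*c/2)


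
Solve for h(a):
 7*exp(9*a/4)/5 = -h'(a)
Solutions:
 h(a) = C1 - 28*exp(9*a/4)/45


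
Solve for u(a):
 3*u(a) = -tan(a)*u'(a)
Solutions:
 u(a) = C1/sin(a)^3


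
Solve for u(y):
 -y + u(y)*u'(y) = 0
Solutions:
 u(y) = -sqrt(C1 + y^2)
 u(y) = sqrt(C1 + y^2)


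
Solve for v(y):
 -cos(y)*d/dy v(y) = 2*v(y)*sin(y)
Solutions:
 v(y) = C1*cos(y)^2


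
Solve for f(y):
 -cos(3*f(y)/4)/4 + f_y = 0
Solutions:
 -y/4 - 2*log(sin(3*f(y)/4) - 1)/3 + 2*log(sin(3*f(y)/4) + 1)/3 = C1


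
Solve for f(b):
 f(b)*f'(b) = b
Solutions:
 f(b) = -sqrt(C1 + b^2)
 f(b) = sqrt(C1 + b^2)


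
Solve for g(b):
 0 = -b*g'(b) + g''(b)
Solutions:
 g(b) = C1 + C2*erfi(sqrt(2)*b/2)


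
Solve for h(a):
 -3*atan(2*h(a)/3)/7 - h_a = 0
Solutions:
 Integral(1/atan(2*_y/3), (_y, h(a))) = C1 - 3*a/7


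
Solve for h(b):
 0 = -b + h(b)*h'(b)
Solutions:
 h(b) = -sqrt(C1 + b^2)
 h(b) = sqrt(C1 + b^2)


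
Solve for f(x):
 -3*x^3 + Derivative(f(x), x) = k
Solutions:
 f(x) = C1 + k*x + 3*x^4/4


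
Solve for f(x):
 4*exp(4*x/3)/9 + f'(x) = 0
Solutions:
 f(x) = C1 - exp(4*x/3)/3


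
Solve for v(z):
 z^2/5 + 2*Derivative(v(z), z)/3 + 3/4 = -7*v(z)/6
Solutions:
 v(z) = C1*exp(-7*z/4) - 6*z^2/35 + 48*z/245 - 2589/3430


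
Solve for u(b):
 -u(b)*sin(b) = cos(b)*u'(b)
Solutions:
 u(b) = C1*cos(b)


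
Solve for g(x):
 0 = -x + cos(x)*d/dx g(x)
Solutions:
 g(x) = C1 + Integral(x/cos(x), x)


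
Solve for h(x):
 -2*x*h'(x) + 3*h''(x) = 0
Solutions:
 h(x) = C1 + C2*erfi(sqrt(3)*x/3)


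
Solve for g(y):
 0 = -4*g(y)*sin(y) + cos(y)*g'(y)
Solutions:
 g(y) = C1/cos(y)^4


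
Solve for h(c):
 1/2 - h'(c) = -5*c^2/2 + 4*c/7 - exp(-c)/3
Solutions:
 h(c) = C1 + 5*c^3/6 - 2*c^2/7 + c/2 - exp(-c)/3


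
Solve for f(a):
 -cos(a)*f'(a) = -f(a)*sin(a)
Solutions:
 f(a) = C1/cos(a)


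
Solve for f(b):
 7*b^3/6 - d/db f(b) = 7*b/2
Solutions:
 f(b) = C1 + 7*b^4/24 - 7*b^2/4


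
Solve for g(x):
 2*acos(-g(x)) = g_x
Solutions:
 Integral(1/acos(-_y), (_y, g(x))) = C1 + 2*x


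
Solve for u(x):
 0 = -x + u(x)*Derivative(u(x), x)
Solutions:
 u(x) = -sqrt(C1 + x^2)
 u(x) = sqrt(C1 + x^2)


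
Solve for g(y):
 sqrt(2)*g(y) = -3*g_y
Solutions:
 g(y) = C1*exp(-sqrt(2)*y/3)


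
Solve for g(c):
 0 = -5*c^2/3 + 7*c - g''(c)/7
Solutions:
 g(c) = C1 + C2*c - 35*c^4/36 + 49*c^3/6


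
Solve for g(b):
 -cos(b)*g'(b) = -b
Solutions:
 g(b) = C1 + Integral(b/cos(b), b)


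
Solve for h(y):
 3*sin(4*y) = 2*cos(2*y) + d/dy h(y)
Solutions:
 h(y) = C1 - sin(2*y) - 3*cos(4*y)/4


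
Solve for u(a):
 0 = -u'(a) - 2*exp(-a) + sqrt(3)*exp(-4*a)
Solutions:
 u(a) = C1 + 2*exp(-a) - sqrt(3)*exp(-4*a)/4


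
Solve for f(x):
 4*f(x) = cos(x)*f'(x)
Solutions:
 f(x) = C1*(sin(x)^2 + 2*sin(x) + 1)/(sin(x)^2 - 2*sin(x) + 1)


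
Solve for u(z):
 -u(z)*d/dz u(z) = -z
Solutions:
 u(z) = -sqrt(C1 + z^2)
 u(z) = sqrt(C1 + z^2)


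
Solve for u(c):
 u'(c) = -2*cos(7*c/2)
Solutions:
 u(c) = C1 - 4*sin(7*c/2)/7


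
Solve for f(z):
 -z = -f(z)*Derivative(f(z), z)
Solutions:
 f(z) = -sqrt(C1 + z^2)
 f(z) = sqrt(C1 + z^2)


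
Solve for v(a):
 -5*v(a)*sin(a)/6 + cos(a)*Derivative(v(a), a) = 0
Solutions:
 v(a) = C1/cos(a)^(5/6)


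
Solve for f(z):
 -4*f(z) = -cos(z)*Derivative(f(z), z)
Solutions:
 f(z) = C1*(sin(z)^2 + 2*sin(z) + 1)/(sin(z)^2 - 2*sin(z) + 1)


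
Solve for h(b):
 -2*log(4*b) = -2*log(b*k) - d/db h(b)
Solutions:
 h(b) = C1 + 2*b*(-log(k) + 2*log(2))


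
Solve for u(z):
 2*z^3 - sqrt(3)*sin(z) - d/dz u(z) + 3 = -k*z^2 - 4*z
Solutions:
 u(z) = C1 + k*z^3/3 + z^4/2 + 2*z^2 + 3*z + sqrt(3)*cos(z)


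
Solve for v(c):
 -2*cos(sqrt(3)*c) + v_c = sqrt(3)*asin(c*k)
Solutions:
 v(c) = C1 + sqrt(3)*Piecewise((c*asin(c*k) + sqrt(-c^2*k^2 + 1)/k, Ne(k, 0)), (0, True)) + 2*sqrt(3)*sin(sqrt(3)*c)/3


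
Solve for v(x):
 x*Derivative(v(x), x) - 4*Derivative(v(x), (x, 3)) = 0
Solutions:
 v(x) = C1 + Integral(C2*airyai(2^(1/3)*x/2) + C3*airybi(2^(1/3)*x/2), x)


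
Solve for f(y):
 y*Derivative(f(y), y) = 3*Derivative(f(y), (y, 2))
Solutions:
 f(y) = C1 + C2*erfi(sqrt(6)*y/6)


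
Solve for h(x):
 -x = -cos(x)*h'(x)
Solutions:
 h(x) = C1 + Integral(x/cos(x), x)


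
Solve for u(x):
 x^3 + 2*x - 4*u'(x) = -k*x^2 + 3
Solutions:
 u(x) = C1 + k*x^3/12 + x^4/16 + x^2/4 - 3*x/4


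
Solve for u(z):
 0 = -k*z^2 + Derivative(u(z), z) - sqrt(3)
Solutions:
 u(z) = C1 + k*z^3/3 + sqrt(3)*z


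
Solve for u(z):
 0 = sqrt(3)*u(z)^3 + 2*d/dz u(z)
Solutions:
 u(z) = -sqrt(-1/(C1 - sqrt(3)*z))
 u(z) = sqrt(-1/(C1 - sqrt(3)*z))


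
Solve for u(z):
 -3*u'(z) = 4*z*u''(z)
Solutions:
 u(z) = C1 + C2*z^(1/4)


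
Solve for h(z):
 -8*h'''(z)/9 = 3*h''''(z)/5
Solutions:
 h(z) = C1 + C2*z + C3*z^2 + C4*exp(-40*z/27)


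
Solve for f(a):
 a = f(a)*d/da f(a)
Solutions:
 f(a) = -sqrt(C1 + a^2)
 f(a) = sqrt(C1 + a^2)


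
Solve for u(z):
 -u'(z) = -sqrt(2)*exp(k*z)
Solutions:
 u(z) = C1 + sqrt(2)*exp(k*z)/k


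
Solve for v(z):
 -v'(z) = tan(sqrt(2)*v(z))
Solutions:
 v(z) = sqrt(2)*(pi - asin(C1*exp(-sqrt(2)*z)))/2
 v(z) = sqrt(2)*asin(C1*exp(-sqrt(2)*z))/2


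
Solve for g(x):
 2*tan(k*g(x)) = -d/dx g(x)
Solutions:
 g(x) = Piecewise((-asin(exp(C1*k - 2*k*x))/k + pi/k, Ne(k, 0)), (nan, True))
 g(x) = Piecewise((asin(exp(C1*k - 2*k*x))/k, Ne(k, 0)), (nan, True))


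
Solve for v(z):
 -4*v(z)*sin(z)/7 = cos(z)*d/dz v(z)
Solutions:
 v(z) = C1*cos(z)^(4/7)


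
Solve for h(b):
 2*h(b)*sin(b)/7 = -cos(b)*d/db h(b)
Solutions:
 h(b) = C1*cos(b)^(2/7)


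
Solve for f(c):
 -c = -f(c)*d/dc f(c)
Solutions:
 f(c) = -sqrt(C1 + c^2)
 f(c) = sqrt(C1 + c^2)


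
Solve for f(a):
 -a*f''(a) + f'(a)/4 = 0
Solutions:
 f(a) = C1 + C2*a^(5/4)


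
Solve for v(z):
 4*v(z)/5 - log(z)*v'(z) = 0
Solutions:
 v(z) = C1*exp(4*li(z)/5)


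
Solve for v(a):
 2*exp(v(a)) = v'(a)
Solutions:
 v(a) = log(-1/(C1 + 2*a))


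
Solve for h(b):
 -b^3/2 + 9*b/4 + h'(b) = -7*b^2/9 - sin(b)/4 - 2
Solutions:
 h(b) = C1 + b^4/8 - 7*b^3/27 - 9*b^2/8 - 2*b + cos(b)/4


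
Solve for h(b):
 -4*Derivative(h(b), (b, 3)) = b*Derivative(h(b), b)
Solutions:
 h(b) = C1 + Integral(C2*airyai(-2^(1/3)*b/2) + C3*airybi(-2^(1/3)*b/2), b)


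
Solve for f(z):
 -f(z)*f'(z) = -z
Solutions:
 f(z) = -sqrt(C1 + z^2)
 f(z) = sqrt(C1 + z^2)


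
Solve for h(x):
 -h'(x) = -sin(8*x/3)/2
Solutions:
 h(x) = C1 - 3*cos(8*x/3)/16


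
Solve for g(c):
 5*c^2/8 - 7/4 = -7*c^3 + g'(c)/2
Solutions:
 g(c) = C1 + 7*c^4/2 + 5*c^3/12 - 7*c/2


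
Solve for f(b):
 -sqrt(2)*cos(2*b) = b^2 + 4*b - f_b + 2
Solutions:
 f(b) = C1 + b^3/3 + 2*b^2 + 2*b + sqrt(2)*sin(2*b)/2


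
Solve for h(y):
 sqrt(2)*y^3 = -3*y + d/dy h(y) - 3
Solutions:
 h(y) = C1 + sqrt(2)*y^4/4 + 3*y^2/2 + 3*y


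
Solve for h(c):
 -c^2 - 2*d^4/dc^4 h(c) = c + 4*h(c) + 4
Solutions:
 h(c) = -c^2/4 - c/4 + (C1*sin(2^(3/4)*c/2) + C2*cos(2^(3/4)*c/2))*exp(-2^(3/4)*c/2) + (C3*sin(2^(3/4)*c/2) + C4*cos(2^(3/4)*c/2))*exp(2^(3/4)*c/2) - 1


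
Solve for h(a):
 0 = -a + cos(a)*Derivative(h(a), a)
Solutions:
 h(a) = C1 + Integral(a/cos(a), a)


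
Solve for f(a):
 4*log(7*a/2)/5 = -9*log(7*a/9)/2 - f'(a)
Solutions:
 f(a) = C1 - 53*a*log(a)/10 - 53*a*log(7)/10 + 4*a*log(2)/5 + 53*a/10 + 9*a*log(3)


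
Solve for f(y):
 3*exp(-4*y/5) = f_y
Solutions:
 f(y) = C1 - 15*exp(-4*y/5)/4


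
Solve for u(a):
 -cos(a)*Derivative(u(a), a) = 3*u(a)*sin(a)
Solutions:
 u(a) = C1*cos(a)^3


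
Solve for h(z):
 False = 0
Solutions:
 h(z) = C1 + zoo*z - log(cos(z))/2


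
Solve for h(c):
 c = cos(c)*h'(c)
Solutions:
 h(c) = C1 + Integral(c/cos(c), c)


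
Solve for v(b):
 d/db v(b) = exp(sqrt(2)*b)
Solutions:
 v(b) = C1 + sqrt(2)*exp(sqrt(2)*b)/2


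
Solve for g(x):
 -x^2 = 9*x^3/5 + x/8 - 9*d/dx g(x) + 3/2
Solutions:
 g(x) = C1 + x^4/20 + x^3/27 + x^2/144 + x/6


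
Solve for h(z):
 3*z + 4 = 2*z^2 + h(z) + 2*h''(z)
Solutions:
 h(z) = C1*sin(sqrt(2)*z/2) + C2*cos(sqrt(2)*z/2) - 2*z^2 + 3*z + 12


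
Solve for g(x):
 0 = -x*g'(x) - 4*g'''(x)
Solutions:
 g(x) = C1 + Integral(C2*airyai(-2^(1/3)*x/2) + C3*airybi(-2^(1/3)*x/2), x)


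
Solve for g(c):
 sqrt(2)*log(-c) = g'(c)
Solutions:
 g(c) = C1 + sqrt(2)*c*log(-c) - sqrt(2)*c


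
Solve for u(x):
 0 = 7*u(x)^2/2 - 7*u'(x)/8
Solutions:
 u(x) = -1/(C1 + 4*x)


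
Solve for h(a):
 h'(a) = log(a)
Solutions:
 h(a) = C1 + a*log(a) - a


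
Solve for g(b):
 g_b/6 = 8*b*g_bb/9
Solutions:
 g(b) = C1 + C2*b^(19/16)


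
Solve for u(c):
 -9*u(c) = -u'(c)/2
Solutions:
 u(c) = C1*exp(18*c)


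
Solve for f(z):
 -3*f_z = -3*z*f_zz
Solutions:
 f(z) = C1 + C2*z^2


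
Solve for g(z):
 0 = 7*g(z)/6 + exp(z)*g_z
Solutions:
 g(z) = C1*exp(7*exp(-z)/6)


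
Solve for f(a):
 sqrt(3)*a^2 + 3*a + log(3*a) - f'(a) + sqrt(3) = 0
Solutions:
 f(a) = C1 + sqrt(3)*a^3/3 + 3*a^2/2 + a*log(a) - a + a*log(3) + sqrt(3)*a


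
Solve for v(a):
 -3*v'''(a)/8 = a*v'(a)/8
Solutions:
 v(a) = C1 + Integral(C2*airyai(-3^(2/3)*a/3) + C3*airybi(-3^(2/3)*a/3), a)


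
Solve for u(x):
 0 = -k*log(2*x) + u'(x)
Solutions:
 u(x) = C1 + k*x*log(x) - k*x + k*x*log(2)


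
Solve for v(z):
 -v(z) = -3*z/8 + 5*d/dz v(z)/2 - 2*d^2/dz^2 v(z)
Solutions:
 v(z) = C1*exp(z*(5 - sqrt(57))/8) + C2*exp(z*(5 + sqrt(57))/8) + 3*z/8 - 15/16


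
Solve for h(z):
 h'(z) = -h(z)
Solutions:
 h(z) = C1*exp(-z)


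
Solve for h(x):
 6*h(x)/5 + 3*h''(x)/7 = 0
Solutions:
 h(x) = C1*sin(sqrt(70)*x/5) + C2*cos(sqrt(70)*x/5)


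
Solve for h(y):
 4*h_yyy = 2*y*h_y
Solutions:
 h(y) = C1 + Integral(C2*airyai(2^(2/3)*y/2) + C3*airybi(2^(2/3)*y/2), y)


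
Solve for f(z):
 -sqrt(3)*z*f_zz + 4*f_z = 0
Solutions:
 f(z) = C1 + C2*z^(1 + 4*sqrt(3)/3)


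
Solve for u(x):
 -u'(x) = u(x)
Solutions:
 u(x) = C1*exp(-x)


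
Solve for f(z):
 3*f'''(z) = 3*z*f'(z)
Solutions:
 f(z) = C1 + Integral(C2*airyai(z) + C3*airybi(z), z)


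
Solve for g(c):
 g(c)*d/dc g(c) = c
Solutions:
 g(c) = -sqrt(C1 + c^2)
 g(c) = sqrt(C1 + c^2)


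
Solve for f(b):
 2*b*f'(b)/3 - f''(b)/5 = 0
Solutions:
 f(b) = C1 + C2*erfi(sqrt(15)*b/3)


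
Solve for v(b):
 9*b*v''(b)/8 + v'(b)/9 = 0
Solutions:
 v(b) = C1 + C2*b^(73/81)


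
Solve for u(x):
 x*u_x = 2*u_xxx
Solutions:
 u(x) = C1 + Integral(C2*airyai(2^(2/3)*x/2) + C3*airybi(2^(2/3)*x/2), x)


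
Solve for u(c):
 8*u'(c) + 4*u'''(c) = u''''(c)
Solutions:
 u(c) = C1 + C2*exp(c*(-2^(2/3)*(3*sqrt(177) + 43)^(1/3) - 8*2^(1/3)/(3*sqrt(177) + 43)^(1/3) + 8)/6)*sin(2^(1/3)*sqrt(3)*c*(-2^(1/3)*(3*sqrt(177) + 43)^(1/3) + 8/(3*sqrt(177) + 43)^(1/3))/6) + C3*exp(c*(-2^(2/3)*(3*sqrt(177) + 43)^(1/3) - 8*2^(1/3)/(3*sqrt(177) + 43)^(1/3) + 8)/6)*cos(2^(1/3)*sqrt(3)*c*(-2^(1/3)*(3*sqrt(177) + 43)^(1/3) + 8/(3*sqrt(177) + 43)^(1/3))/6) + C4*exp(c*(8*2^(1/3)/(3*sqrt(177) + 43)^(1/3) + 4 + 2^(2/3)*(3*sqrt(177) + 43)^(1/3))/3)


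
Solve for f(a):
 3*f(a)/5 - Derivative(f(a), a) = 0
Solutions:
 f(a) = C1*exp(3*a/5)


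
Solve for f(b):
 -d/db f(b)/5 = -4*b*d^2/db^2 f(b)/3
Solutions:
 f(b) = C1 + C2*b^(23/20)


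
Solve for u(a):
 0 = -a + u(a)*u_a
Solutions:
 u(a) = -sqrt(C1 + a^2)
 u(a) = sqrt(C1 + a^2)


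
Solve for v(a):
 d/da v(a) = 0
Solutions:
 v(a) = C1


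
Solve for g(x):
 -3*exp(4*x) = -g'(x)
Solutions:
 g(x) = C1 + 3*exp(4*x)/4


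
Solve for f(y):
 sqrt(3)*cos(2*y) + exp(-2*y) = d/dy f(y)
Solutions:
 f(y) = C1 + sqrt(3)*sin(2*y)/2 - exp(-2*y)/2


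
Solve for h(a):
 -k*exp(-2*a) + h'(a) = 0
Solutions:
 h(a) = C1 - k*exp(-2*a)/2


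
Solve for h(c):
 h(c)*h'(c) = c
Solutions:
 h(c) = -sqrt(C1 + c^2)
 h(c) = sqrt(C1 + c^2)


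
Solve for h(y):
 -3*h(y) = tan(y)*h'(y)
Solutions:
 h(y) = C1/sin(y)^3


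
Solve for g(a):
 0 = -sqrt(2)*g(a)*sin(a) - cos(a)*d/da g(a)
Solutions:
 g(a) = C1*cos(a)^(sqrt(2))


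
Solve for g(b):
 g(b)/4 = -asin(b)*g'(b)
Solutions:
 g(b) = C1*exp(-Integral(1/asin(b), b)/4)


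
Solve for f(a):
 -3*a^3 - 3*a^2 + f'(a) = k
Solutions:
 f(a) = C1 + 3*a^4/4 + a^3 + a*k


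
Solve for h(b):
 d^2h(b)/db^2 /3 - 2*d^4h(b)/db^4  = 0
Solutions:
 h(b) = C1 + C2*b + C3*exp(-sqrt(6)*b/6) + C4*exp(sqrt(6)*b/6)


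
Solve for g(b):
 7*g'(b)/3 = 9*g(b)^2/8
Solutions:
 g(b) = -56/(C1 + 27*b)


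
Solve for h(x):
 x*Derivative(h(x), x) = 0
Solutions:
 h(x) = C1


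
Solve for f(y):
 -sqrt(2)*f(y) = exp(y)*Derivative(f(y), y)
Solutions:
 f(y) = C1*exp(sqrt(2)*exp(-y))


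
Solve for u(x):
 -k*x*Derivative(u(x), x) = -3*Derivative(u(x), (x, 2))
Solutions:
 u(x) = Piecewise((-sqrt(6)*sqrt(pi)*C1*erf(sqrt(6)*x*sqrt(-k)/6)/(2*sqrt(-k)) - C2, (k > 0) | (k < 0)), (-C1*x - C2, True))


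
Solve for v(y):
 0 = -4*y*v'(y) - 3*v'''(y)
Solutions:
 v(y) = C1 + Integral(C2*airyai(-6^(2/3)*y/3) + C3*airybi(-6^(2/3)*y/3), y)


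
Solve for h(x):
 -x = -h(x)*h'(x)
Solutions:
 h(x) = -sqrt(C1 + x^2)
 h(x) = sqrt(C1 + x^2)


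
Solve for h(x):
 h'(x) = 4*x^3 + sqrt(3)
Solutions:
 h(x) = C1 + x^4 + sqrt(3)*x


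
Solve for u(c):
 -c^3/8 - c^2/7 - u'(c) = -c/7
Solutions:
 u(c) = C1 - c^4/32 - c^3/21 + c^2/14


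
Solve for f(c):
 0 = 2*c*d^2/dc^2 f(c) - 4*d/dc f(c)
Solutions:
 f(c) = C1 + C2*c^3


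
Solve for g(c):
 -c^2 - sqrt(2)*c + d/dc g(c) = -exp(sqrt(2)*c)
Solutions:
 g(c) = C1 + c^3/3 + sqrt(2)*c^2/2 - sqrt(2)*exp(sqrt(2)*c)/2


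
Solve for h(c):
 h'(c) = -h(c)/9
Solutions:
 h(c) = C1*exp(-c/9)


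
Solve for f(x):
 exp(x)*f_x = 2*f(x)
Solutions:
 f(x) = C1*exp(-2*exp(-x))


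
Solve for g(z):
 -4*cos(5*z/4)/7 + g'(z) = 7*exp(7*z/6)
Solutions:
 g(z) = C1 + 6*exp(7*z/6) + 16*sin(5*z/4)/35


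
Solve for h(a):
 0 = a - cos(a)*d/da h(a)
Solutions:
 h(a) = C1 + Integral(a/cos(a), a)


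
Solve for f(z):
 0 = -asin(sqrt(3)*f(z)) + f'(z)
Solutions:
 Integral(1/asin(sqrt(3)*_y), (_y, f(z))) = C1 + z


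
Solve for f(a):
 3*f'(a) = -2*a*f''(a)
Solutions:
 f(a) = C1 + C2/sqrt(a)


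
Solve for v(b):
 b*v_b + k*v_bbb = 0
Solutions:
 v(b) = C1 + Integral(C2*airyai(b*(-1/k)^(1/3)) + C3*airybi(b*(-1/k)^(1/3)), b)


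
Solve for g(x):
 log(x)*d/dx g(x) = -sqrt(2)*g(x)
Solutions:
 g(x) = C1*exp(-sqrt(2)*li(x))


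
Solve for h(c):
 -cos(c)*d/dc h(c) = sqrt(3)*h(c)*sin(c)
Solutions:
 h(c) = C1*cos(c)^(sqrt(3))


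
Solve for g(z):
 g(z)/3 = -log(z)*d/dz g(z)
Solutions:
 g(z) = C1*exp(-li(z)/3)


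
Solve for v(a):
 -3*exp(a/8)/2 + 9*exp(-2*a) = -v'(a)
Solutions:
 v(a) = C1 + 12*exp(a/8) + 9*exp(-2*a)/2


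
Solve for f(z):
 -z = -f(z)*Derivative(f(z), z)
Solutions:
 f(z) = -sqrt(C1 + z^2)
 f(z) = sqrt(C1 + z^2)


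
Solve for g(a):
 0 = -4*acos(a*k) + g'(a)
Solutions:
 g(a) = C1 + 4*Piecewise((a*acos(a*k) - sqrt(-a^2*k^2 + 1)/k, Ne(k, 0)), (pi*a/2, True))


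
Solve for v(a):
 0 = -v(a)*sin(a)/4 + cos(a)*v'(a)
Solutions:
 v(a) = C1/cos(a)^(1/4)


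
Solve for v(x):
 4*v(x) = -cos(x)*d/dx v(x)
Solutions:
 v(x) = C1*(sin(x)^2 - 2*sin(x) + 1)/(sin(x)^2 + 2*sin(x) + 1)


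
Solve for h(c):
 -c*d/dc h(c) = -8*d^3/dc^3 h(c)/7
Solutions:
 h(c) = C1 + Integral(C2*airyai(7^(1/3)*c/2) + C3*airybi(7^(1/3)*c/2), c)


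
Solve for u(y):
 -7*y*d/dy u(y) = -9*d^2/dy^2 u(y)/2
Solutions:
 u(y) = C1 + C2*erfi(sqrt(7)*y/3)


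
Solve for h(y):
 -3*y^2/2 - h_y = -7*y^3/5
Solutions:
 h(y) = C1 + 7*y^4/20 - y^3/2


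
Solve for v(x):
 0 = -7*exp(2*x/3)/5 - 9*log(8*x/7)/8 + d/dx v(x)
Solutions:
 v(x) = C1 + 9*x*log(x)/8 + 9*x*(-log(7) - 1 + 3*log(2))/8 + 21*exp(2*x/3)/10


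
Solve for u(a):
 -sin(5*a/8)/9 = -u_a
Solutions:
 u(a) = C1 - 8*cos(5*a/8)/45


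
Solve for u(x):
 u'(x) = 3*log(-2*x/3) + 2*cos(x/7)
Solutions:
 u(x) = C1 + 3*x*log(-x) - 3*x*log(3) - 3*x + 3*x*log(2) + 14*sin(x/7)


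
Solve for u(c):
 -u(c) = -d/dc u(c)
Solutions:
 u(c) = C1*exp(c)


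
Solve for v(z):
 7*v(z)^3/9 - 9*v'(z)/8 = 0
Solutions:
 v(z) = -9*sqrt(2)*sqrt(-1/(C1 + 56*z))/2
 v(z) = 9*sqrt(2)*sqrt(-1/(C1 + 56*z))/2


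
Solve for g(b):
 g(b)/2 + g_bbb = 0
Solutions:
 g(b) = C3*exp(-2^(2/3)*b/2) + (C1*sin(2^(2/3)*sqrt(3)*b/4) + C2*cos(2^(2/3)*sqrt(3)*b/4))*exp(2^(2/3)*b/4)


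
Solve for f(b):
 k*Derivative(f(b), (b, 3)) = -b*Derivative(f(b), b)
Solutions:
 f(b) = C1 + Integral(C2*airyai(b*(-1/k)^(1/3)) + C3*airybi(b*(-1/k)^(1/3)), b)


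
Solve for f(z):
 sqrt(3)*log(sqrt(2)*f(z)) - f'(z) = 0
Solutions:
 -2*sqrt(3)*Integral(1/(2*log(_y) + log(2)), (_y, f(z)))/3 = C1 - z


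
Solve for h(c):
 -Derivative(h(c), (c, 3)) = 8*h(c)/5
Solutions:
 h(c) = C3*exp(-2*5^(2/3)*c/5) + (C1*sin(sqrt(3)*5^(2/3)*c/5) + C2*cos(sqrt(3)*5^(2/3)*c/5))*exp(5^(2/3)*c/5)


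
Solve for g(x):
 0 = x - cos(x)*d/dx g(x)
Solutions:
 g(x) = C1 + Integral(x/cos(x), x)


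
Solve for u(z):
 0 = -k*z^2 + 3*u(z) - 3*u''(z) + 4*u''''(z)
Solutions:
 u(z) = k*z^2/3 + 2*k/3 + (C1*sin(sqrt(2)*3^(1/4)*z*sin(atan(sqrt(39)/3)/2)/2) + C2*cos(sqrt(2)*3^(1/4)*z*sin(atan(sqrt(39)/3)/2)/2))*exp(-sqrt(2)*3^(1/4)*z*cos(atan(sqrt(39)/3)/2)/2) + (C3*sin(sqrt(2)*3^(1/4)*z*sin(atan(sqrt(39)/3)/2)/2) + C4*cos(sqrt(2)*3^(1/4)*z*sin(atan(sqrt(39)/3)/2)/2))*exp(sqrt(2)*3^(1/4)*z*cos(atan(sqrt(39)/3)/2)/2)


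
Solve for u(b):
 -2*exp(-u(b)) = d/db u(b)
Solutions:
 u(b) = log(C1 - 2*b)


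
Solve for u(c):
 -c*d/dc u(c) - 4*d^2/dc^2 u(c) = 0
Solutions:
 u(c) = C1 + C2*erf(sqrt(2)*c/4)


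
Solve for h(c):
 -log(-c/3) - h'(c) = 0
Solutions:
 h(c) = C1 - c*log(-c) + c*(1 + log(3))


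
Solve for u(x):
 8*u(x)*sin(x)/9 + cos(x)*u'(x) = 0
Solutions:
 u(x) = C1*cos(x)^(8/9)


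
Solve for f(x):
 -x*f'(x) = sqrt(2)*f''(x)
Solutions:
 f(x) = C1 + C2*erf(2^(1/4)*x/2)


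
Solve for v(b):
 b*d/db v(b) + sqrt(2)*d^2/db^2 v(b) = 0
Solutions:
 v(b) = C1 + C2*erf(2^(1/4)*b/2)


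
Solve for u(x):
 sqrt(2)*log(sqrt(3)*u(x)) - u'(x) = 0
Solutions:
 -sqrt(2)*Integral(1/(2*log(_y) + log(3)), (_y, u(x))) = C1 - x


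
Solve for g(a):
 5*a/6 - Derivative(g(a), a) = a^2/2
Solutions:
 g(a) = C1 - a^3/6 + 5*a^2/12


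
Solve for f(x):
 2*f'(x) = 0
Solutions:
 f(x) = C1


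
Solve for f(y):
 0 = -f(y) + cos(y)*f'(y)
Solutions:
 f(y) = C1*sqrt(sin(y) + 1)/sqrt(sin(y) - 1)


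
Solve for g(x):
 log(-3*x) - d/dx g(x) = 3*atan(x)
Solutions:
 g(x) = C1 + x*log(-x) - 3*x*atan(x) - x + x*log(3) + 3*log(x^2 + 1)/2


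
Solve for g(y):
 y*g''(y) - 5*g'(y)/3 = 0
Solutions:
 g(y) = C1 + C2*y^(8/3)


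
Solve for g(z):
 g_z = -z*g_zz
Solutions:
 g(z) = C1 + C2*log(z)


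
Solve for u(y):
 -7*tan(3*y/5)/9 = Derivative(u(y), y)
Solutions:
 u(y) = C1 + 35*log(cos(3*y/5))/27


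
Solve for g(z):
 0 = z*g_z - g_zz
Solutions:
 g(z) = C1 + C2*erfi(sqrt(2)*z/2)


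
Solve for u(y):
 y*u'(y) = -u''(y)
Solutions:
 u(y) = C1 + C2*erf(sqrt(2)*y/2)


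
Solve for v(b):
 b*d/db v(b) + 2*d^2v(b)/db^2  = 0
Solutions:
 v(b) = C1 + C2*erf(b/2)


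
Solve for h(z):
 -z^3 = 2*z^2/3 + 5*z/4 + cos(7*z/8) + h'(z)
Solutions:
 h(z) = C1 - z^4/4 - 2*z^3/9 - 5*z^2/8 - 8*sin(7*z/8)/7


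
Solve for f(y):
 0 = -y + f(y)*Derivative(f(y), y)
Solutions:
 f(y) = -sqrt(C1 + y^2)
 f(y) = sqrt(C1 + y^2)


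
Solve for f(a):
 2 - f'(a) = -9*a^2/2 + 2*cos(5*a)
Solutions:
 f(a) = C1 + 3*a^3/2 + 2*a - 2*sin(5*a)/5


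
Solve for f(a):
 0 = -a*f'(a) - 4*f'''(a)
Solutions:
 f(a) = C1 + Integral(C2*airyai(-2^(1/3)*a/2) + C3*airybi(-2^(1/3)*a/2), a)


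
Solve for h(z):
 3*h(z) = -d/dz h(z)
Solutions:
 h(z) = C1*exp(-3*z)


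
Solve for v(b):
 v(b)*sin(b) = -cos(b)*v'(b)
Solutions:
 v(b) = C1*cos(b)


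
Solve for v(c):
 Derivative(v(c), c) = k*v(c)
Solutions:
 v(c) = C1*exp(c*k)


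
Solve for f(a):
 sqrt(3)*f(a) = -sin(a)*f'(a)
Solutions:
 f(a) = C1*(cos(a) + 1)^(sqrt(3)/2)/(cos(a) - 1)^(sqrt(3)/2)


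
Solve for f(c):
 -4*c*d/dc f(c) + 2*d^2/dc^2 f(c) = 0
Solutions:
 f(c) = C1 + C2*erfi(c)


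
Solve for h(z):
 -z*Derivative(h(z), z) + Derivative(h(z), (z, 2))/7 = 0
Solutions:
 h(z) = C1 + C2*erfi(sqrt(14)*z/2)


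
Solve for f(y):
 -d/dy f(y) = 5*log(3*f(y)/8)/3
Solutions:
 -3*Integral(1/(-log(_y) - log(3) + 3*log(2)), (_y, f(y)))/5 = C1 - y


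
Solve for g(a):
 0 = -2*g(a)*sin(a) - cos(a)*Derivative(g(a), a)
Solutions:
 g(a) = C1*cos(a)^2


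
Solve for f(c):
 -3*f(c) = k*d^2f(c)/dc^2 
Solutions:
 f(c) = C1*exp(-sqrt(3)*c*sqrt(-1/k)) + C2*exp(sqrt(3)*c*sqrt(-1/k))


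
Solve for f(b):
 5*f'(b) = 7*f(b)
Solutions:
 f(b) = C1*exp(7*b/5)


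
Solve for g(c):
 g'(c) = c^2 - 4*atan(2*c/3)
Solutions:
 g(c) = C1 + c^3/3 - 4*c*atan(2*c/3) + 3*log(4*c^2 + 9)


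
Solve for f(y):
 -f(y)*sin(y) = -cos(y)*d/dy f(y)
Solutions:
 f(y) = C1/cos(y)


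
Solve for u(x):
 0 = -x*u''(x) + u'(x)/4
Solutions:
 u(x) = C1 + C2*x^(5/4)


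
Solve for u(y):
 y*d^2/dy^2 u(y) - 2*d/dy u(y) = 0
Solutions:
 u(y) = C1 + C2*y^3


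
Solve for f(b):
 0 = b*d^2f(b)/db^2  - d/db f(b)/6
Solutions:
 f(b) = C1 + C2*b^(7/6)


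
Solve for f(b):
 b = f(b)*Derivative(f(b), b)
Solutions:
 f(b) = -sqrt(C1 + b^2)
 f(b) = sqrt(C1 + b^2)


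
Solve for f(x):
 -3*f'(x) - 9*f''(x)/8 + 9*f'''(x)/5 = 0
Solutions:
 f(x) = C1 + C2*exp(x*(15 - sqrt(4065))/48) + C3*exp(x*(15 + sqrt(4065))/48)


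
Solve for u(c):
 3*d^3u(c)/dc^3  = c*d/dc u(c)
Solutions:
 u(c) = C1 + Integral(C2*airyai(3^(2/3)*c/3) + C3*airybi(3^(2/3)*c/3), c)


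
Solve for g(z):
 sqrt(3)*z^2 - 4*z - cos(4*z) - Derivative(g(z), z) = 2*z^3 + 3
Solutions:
 g(z) = C1 - z^4/2 + sqrt(3)*z^3/3 - 2*z^2 - 3*z - sin(4*z)/4


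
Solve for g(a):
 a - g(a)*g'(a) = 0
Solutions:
 g(a) = -sqrt(C1 + a^2)
 g(a) = sqrt(C1 + a^2)


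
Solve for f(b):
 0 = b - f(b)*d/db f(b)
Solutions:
 f(b) = -sqrt(C1 + b^2)
 f(b) = sqrt(C1 + b^2)


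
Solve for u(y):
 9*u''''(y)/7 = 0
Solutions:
 u(y) = C1 + C2*y + C3*y^2 + C4*y^3


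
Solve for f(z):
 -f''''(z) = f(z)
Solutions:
 f(z) = (C1*sin(sqrt(2)*z/2) + C2*cos(sqrt(2)*z/2))*exp(-sqrt(2)*z/2) + (C3*sin(sqrt(2)*z/2) + C4*cos(sqrt(2)*z/2))*exp(sqrt(2)*z/2)


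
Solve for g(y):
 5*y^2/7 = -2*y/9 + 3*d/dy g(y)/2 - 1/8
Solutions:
 g(y) = C1 + 10*y^3/63 + 2*y^2/27 + y/12


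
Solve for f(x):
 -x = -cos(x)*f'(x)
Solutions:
 f(x) = C1 + Integral(x/cos(x), x)


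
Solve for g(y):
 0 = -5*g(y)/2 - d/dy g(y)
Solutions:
 g(y) = C1*exp(-5*y/2)


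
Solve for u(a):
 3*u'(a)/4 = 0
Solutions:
 u(a) = C1


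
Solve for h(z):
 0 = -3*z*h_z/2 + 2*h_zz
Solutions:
 h(z) = C1 + C2*erfi(sqrt(6)*z/4)


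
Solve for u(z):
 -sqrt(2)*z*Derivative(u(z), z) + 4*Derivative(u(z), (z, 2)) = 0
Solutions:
 u(z) = C1 + C2*erfi(2^(3/4)*z/4)


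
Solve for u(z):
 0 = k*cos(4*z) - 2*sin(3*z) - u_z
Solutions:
 u(z) = C1 + k*sin(4*z)/4 + 2*cos(3*z)/3


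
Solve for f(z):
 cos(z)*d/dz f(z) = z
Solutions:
 f(z) = C1 + Integral(z/cos(z), z)


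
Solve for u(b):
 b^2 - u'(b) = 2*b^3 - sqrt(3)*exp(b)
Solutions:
 u(b) = C1 - b^4/2 + b^3/3 + sqrt(3)*exp(b)


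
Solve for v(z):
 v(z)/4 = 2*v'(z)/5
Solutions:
 v(z) = C1*exp(5*z/8)


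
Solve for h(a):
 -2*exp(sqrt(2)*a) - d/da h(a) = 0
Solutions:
 h(a) = C1 - sqrt(2)*exp(sqrt(2)*a)


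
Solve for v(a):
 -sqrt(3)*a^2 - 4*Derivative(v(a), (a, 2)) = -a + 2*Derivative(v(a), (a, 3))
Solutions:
 v(a) = C1 + C2*a + C3*exp(-2*a) - sqrt(3)*a^4/48 + a^3*(1 + sqrt(3))/24 - a^2*(1 + sqrt(3))/16
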